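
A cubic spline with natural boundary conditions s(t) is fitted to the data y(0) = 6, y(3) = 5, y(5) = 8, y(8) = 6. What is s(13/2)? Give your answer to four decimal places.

With M_i denoting the second derivative at x_i, h_i = 3, 2, 3, and Δ_i = (y_(i+1) − y_i)/h_i = -1/3, 3/2, -2/3:
  3·M_0 + 10·M_1 + 2·M_2 = 6(Δ_1 - Δ_0) = 11
  2·M_1 + 10·M_2 + 3·M_3 = 6(Δ_2 - Δ_1) = -13
Natural end conditions: M_0 = M_3 = 0.
Solving: M_0 = 0, M_1 = 17/12, M_2 = -19/12, M_3 = 0.
On [5, 8], s(t) = 8 + 11/12·(t - 5) - 19/24·(t - 5)² + 19/216·(t - 5)³.
With (t - 5) = 3/2: s(13/2) = 505/64.

7.8906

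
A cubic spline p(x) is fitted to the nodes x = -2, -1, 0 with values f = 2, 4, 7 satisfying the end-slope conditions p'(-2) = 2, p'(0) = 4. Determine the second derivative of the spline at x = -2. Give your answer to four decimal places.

With σ_i denoting the second derivative at x_i, h_i = 1, 1, and Δ_i = (y_(i+1) − y_i)/h_i = 2, 3:
  1·σ_0 + 4·σ_1 + 1·σ_2 = 6(Δ_1 - Δ_0) = 6
Clamped end conditions give two more equations: 2h_0·σ_0 + h_0·σ_1 = 6(Δ_0 - p'(-2)) = 0 and h_1·σ_1 + 2h_1·σ_2 = 6(p'(0) - Δ_1) = 6.
Solving: σ_0 = -1/2, σ_1 = 1, σ_2 = 5/2.

-0.5000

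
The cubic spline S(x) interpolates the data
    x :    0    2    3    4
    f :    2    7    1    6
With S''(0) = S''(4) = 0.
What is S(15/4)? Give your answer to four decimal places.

3.9908

With M_i denoting the second derivative at x_i, h_i = 2, 1, 1, and Δ_i = (y_(i+1) − y_i)/h_i = 5/2, -6, 5:
  2·M_0 + 6·M_1 + 1·M_2 = 6(Δ_1 - Δ_0) = -51
  1·M_1 + 4·M_2 + 1·M_3 = 6(Δ_2 - Δ_1) = 66
Natural end conditions: M_0 = M_3 = 0.
Solving: M_0 = 0, M_1 = -270/23, M_2 = 447/23, M_3 = 0.
On [3, 4], S(x) = 1 - 34/23·(x - 3) + 447/46·(x - 3)² - 149/46·(x - 3)³.
With (x - 3) = 3/4: S(15/4) = 11749/2944.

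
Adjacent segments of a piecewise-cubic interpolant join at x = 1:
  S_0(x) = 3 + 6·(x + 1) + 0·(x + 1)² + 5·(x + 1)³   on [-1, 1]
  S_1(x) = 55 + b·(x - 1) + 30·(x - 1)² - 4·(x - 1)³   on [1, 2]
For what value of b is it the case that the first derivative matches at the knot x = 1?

S_0'(x) = 6 + 0·(x + 1) + 15·(x + 1)², so S_0'(1) = 66. On the right, S_1'(1) = b, so b = 66.

66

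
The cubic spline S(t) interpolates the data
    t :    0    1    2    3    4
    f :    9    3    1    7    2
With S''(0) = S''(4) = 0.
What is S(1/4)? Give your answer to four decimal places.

7.4289

Let M_i = S''(x_i). Step sizes h_i = 1, 1, 1, 1; slopes of the chords Δ_i = (y_(i+1) - y_i)/h_i = -6, -2, 6, -5.
  1·M_0 + 4·M_1 + 1·M_2 = 6(Δ_1 - Δ_0) = 24
  1·M_1 + 4·M_2 + 1·M_3 = 6(Δ_2 - Δ_1) = 48
  1·M_2 + 4·M_3 + 1·M_4 = 6(Δ_3 - Δ_2) = -66
Natural end conditions: M_0 = M_4 = 0.
Forward elimination and back-substitution give M_0 = 0, M_1 = 51/28, M_2 = 117/7, M_3 = -579/28, M_4 = 0.
On [0, 1], S(t) = 9 - 353/56·t + 0·t² + 17/56·t³.
With t = 1/4: S(1/4) = 26625/3584.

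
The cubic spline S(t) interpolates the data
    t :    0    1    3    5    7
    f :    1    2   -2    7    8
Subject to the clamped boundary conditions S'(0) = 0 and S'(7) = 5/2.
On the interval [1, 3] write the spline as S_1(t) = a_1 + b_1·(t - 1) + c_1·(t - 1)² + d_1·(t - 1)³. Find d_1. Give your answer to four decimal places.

Write σ_i for S''(x_i). With h_i = 1, 2, 2, 2 and divided differences Δ_i = 1, -2, 9/2, 1/2, the continuity of S' gives the tridiagonal system
  1·σ_0 + 6·σ_1 + 2·σ_2 = 6(Δ_1 - Δ_0) = -18
  2·σ_1 + 8·σ_2 + 2·σ_3 = 6(Δ_2 - Δ_1) = 39
  2·σ_2 + 8·σ_3 + 2·σ_4 = 6(Δ_3 - Δ_2) = -24
Clamped end conditions give two more equations: 2h_0·σ_0 + h_0·σ_1 = 6(Δ_0 - S'(0)) = 6 and h_3·σ_3 + 2h_3·σ_4 = 6(S'(7) - Δ_3) = 12.
Solving: σ_0 = 551/86, σ_1 = -293/43, σ_2 = 1417/172, σ_3 = -571/86, σ_4 = 1087/172.
On [1, 3], with S_1(t) = a_1 + b_1·(t - 1) + c_1·(t - 1)² + d_1·(t - 1)³: c_1 = σ_1/2 = -293/86, d_1 = (σ_2 - σ_1)/(6h_1) = 863/688, b_1 = Δ_1 - h_1(2σ_1 + σ_2)/6 = -35/172.

1.2544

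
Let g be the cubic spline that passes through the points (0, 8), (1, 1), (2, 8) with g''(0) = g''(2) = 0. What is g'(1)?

Let M_i = g''(x_i). Step sizes h_i = 1, 1; slopes of the chords Δ_i = (y_(i+1) - y_i)/h_i = -7, 7.
  1·M_0 + 4·M_1 + 1·M_2 = 6(Δ_1 - Δ_0) = 84
Natural end conditions: M_0 = M_2 = 0.
Hence M_0 = 0, M_1 = 21, M_2 = 0.
On [1, 2], g'(t) = b_1 + 2c_1·(t - 1) + 3d_1·(t - 1)² with b_1 = Δ_1 - h_1(2M_1 + M_2)/6 = 0, c_1 = M_1/2 = 21/2, d_1 = (M_2 - M_1)/(6h_1) = -7/2. So g'(1) = 0.

0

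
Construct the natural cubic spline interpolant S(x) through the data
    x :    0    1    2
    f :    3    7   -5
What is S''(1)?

Write M_i for S''(x_i). With h_i = 1, 1 and divided differences Δ_i = 4, -12, the continuity of S' gives the tridiagonal system
  1·M_0 + 4·M_1 + 1·M_2 = 6(Δ_1 - Δ_0) = -96
Natural end conditions: M_0 = M_2 = 0.
Hence M_0 = 0, M_1 = -24, M_2 = 0.

-24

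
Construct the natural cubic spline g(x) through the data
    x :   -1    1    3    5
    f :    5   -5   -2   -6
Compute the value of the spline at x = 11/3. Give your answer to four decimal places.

Write M_i for g''(x_i). With h_i = 2, 2, 2 and divided differences Δ_i = -5, 3/2, -2, the continuity of g' gives the tridiagonal system
  2·M_0 + 8·M_1 + 2·M_2 = 6(Δ_1 - Δ_0) = 39
  2·M_1 + 8·M_2 + 2·M_3 = 6(Δ_2 - Δ_1) = -21
Natural end conditions: M_0 = M_3 = 0.
Solving: M_0 = 0, M_1 = 59/10, M_2 = -41/10, M_3 = 0.
On [3, 5], g(x) = -2 + 11/15·(x - 3) - 41/20·(x - 3)² + 41/120·(x - 3)³.
With (x - 3) = 2/3: g(11/3) = -188/81.

-2.3210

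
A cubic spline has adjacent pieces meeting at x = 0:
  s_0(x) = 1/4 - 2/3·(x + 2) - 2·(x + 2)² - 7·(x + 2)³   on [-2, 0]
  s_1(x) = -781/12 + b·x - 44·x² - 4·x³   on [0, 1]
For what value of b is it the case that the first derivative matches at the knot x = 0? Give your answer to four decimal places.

-92.6667

s_0'(x) = -2/3 - 4·(x + 2) - 21·(x + 2)², so s_0'(0) = -278/3. On the right, s_1'(0) = b, so b = -278/3.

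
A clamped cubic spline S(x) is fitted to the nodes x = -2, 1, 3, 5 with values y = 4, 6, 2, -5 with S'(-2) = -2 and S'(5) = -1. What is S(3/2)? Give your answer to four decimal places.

5.7918

Let M_i = S''(x_i). Step sizes h_i = 3, 2, 2; slopes of the chords Δ_i = (y_(i+1) - y_i)/h_i = 2/3, -2, -7/2.
  3·M_0 + 10·M_1 + 2·M_2 = 6(Δ_1 - Δ_0) = -16
  2·M_1 + 8·M_2 + 2·M_3 = 6(Δ_2 - Δ_1) = -9
Clamped end conditions give two more equations: 2h_0·M_0 + h_0·M_1 = 6(Δ_0 - S'(-2)) = 16 and h_2·M_2 + 2h_2·M_3 = 6(S'(5) - Δ_2) = 15.
Forward elimination and back-substitution give M_0 = 431/111, M_1 = -90/37, M_2 = -123/74, M_3 = 339/74.
On [1, 3], S(x) = 6 + 13/74·(x - 1) - 45/37·(x - 1)² + 19/296·(x - 1)³.
With (x - 1) = 1/2: S(3/2) = 13715/2368.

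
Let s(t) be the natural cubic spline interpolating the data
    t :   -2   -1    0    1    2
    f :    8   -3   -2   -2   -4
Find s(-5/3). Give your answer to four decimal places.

3.3704

Put σ_i = s'' at the i-th knot. Here h = (1, 1, 1, 1) and Δ = (-11, 1, 0, -2), so the interior equations h_(i-1)·σ_(i-1) + 2(h_(i-1)+h_i)·σ_i + h_i·σ_(i+1) = 6(Δ_i − Δ_(i-1)) read
  1·σ_0 + 4·σ_1 + 1·σ_2 = 6(Δ_1 - Δ_0) = 72
  1·σ_1 + 4·σ_2 + 1·σ_3 = 6(Δ_2 - Δ_1) = -6
  1·σ_2 + 4·σ_3 + 1·σ_4 = 6(Δ_3 - Δ_2) = -12
Natural end conditions: σ_0 = σ_4 = 0.
Solving the tridiagonal system: σ_0 = 0, σ_1 = 39/2, σ_2 = -6, σ_3 = -3/2, σ_4 = 0.
On [-2, -1], s(t) = 8 - 57/4·(t + 2) + 0·(t + 2)² + 13/4·(t + 2)³.
With (t + 2) = 1/3: s(-5/3) = 91/27.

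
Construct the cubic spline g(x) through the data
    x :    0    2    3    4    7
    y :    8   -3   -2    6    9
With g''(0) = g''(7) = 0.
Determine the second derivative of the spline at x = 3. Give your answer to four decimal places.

Put M_i = g'' at the i-th knot. Here h = (2, 1, 1, 3) and Δ = (-11/2, 1, 8, 1), so the interior equations h_(i-1)·M_(i-1) + 2(h_(i-1)+h_i)·M_i + h_i·M_(i+1) = 6(Δ_i − Δ_(i-1)) read
  2·M_0 + 6·M_1 + 1·M_2 = 6(Δ_1 - Δ_0) = 39
  1·M_1 + 4·M_2 + 1·M_3 = 6(Δ_2 - Δ_1) = 42
  1·M_2 + 8·M_3 + 3·M_4 = 6(Δ_3 - Δ_2) = -42
Natural end conditions: M_0 = M_4 = 0.
Solving the tridiagonal system: M_0 = 0, M_1 = 831/178, M_2 = 978/89, M_3 = -1179/178, M_4 = 0.

10.9888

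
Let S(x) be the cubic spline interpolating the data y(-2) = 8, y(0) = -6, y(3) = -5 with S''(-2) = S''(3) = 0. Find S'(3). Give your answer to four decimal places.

Let M_i = S''(x_i). Step sizes h_i = 2, 3; slopes of the chords Δ_i = (y_(i+1) - y_i)/h_i = -7, 1/3.
  2·M_0 + 10·M_1 + 3·M_2 = 6(Δ_1 - Δ_0) = 44
Natural end conditions: M_0 = M_2 = 0.
Hence M_0 = 0, M_1 = 22/5, M_2 = 0.
On [0, 3], S'(x) = b_1 + 2c_1·x + 3d_1·x² with b_1 = Δ_1 - h_1(2M_1 + M_2)/6 = -61/15, c_1 = M_1/2 = 11/5, d_1 = (M_2 - M_1)/(6h_1) = -11/45. So S'(3) = 38/15.

2.5333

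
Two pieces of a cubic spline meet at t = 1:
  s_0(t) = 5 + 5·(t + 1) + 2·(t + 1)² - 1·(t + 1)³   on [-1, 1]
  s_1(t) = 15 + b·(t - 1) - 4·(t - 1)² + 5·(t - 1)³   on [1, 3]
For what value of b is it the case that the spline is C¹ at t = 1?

1

s_0'(t) = 5 + 4·(t + 1) - 3·(t + 1)², so s_0'(1) = 1. On the right, s_1'(1) = b, so b = 1.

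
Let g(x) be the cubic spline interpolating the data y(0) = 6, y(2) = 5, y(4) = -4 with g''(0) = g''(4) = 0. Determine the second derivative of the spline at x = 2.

-3

Put M_i = g'' at the i-th knot. Here h = (2, 2) and Δ = (-1/2, -9/2), so the interior equations h_(i-1)·M_(i-1) + 2(h_(i-1)+h_i)·M_i + h_i·M_(i+1) = 6(Δ_i − Δ_(i-1)) read
  2·M_0 + 8·M_1 + 2·M_2 = 6(Δ_1 - Δ_0) = -24
Natural end conditions: M_0 = M_2 = 0.
Hence M_0 = 0, M_1 = -3, M_2 = 0.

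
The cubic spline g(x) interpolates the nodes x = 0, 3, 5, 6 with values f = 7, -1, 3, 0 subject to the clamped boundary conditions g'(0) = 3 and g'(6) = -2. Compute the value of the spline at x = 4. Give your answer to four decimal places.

1.3333

Let m_i = g''(x_i). Step sizes h_i = 3, 2, 1; slopes of the chords Δ_i = (y_(i+1) - y_i)/h_i = -8/3, 2, -3.
  3·m_0 + 10·m_1 + 2·m_2 = 6(Δ_1 - Δ_0) = 28
  2·m_1 + 6·m_2 + 1·m_3 = 6(Δ_2 - Δ_1) = -30
Clamped end conditions give two more equations: 2h_0·m_0 + h_0·m_1 = 6(Δ_0 - g'(0)) = -34 and h_2·m_2 + 2h_2·m_3 = 6(g'(6) - Δ_2) = 6.
Forward elimination and back-substitution give m_0 = -28/3, m_1 = 22/3, m_2 = -26/3, m_3 = 22/3.
On [3, 5], g(x) = -1 + 0·(x - 3) + 11/3·(x - 3)² - 4/3·(x - 3)³.
With (x - 3) = 1: g(4) = 4/3.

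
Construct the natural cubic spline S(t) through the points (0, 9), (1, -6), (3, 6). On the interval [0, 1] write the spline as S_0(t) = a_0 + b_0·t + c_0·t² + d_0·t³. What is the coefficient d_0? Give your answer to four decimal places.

Let m_i = S''(x_i). Step sizes h_i = 1, 2; slopes of the chords Δ_i = (y_(i+1) - y_i)/h_i = -15, 6.
  1·m_0 + 6·m_1 + 2·m_2 = 6(Δ_1 - Δ_0) = 126
Natural end conditions: m_0 = m_2 = 0.
Solving: m_0 = 0, m_1 = 21, m_2 = 0.
On [0, 1], with S_0(t) = a_0 + b_0·t + c_0·t² + d_0·t³: c_0 = m_0/2 = 0, d_0 = (m_1 - m_0)/(6h_0) = 7/2, b_0 = Δ_0 - h_0(2m_0 + m_1)/6 = -37/2.

3.5000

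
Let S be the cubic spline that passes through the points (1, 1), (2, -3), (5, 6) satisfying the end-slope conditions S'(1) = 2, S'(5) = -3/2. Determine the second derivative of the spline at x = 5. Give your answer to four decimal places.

-10.6250

Put M_i = S'' at the i-th knot. Here h = (1, 3) and Δ = (-4, 3), so the interior equations h_(i-1)·M_(i-1) + 2(h_(i-1)+h_i)·M_i + h_i·M_(i+1) = 6(Δ_i − Δ_(i-1)) read
  1·M_0 + 8·M_1 + 3·M_2 = 6(Δ_1 - Δ_0) = 42
Clamped end conditions give two more equations: 2h_0·M_0 + h_0·M_1 = 6(Δ_0 - S'(1)) = -36 and h_1·M_1 + 2h_1·M_2 = 6(S'(5) - Δ_1) = -27.
Forward elimination and back-substitution give M_0 = -193/8, M_1 = 49/4, M_2 = -85/8.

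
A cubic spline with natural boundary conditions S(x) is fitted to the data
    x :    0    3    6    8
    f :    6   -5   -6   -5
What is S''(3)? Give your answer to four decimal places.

Put M_i = S'' at the i-th knot. Here h = (3, 3, 2) and Δ = (-11/3, -1/3, 1/2), so the interior equations h_(i-1)·M_(i-1) + 2(h_(i-1)+h_i)·M_i + h_i·M_(i+1) = 6(Δ_i − Δ_(i-1)) read
  3·M_0 + 12·M_1 + 3·M_2 = 6(Δ_1 - Δ_0) = 20
  3·M_1 + 10·M_2 + 2·M_3 = 6(Δ_2 - Δ_1) = 5
Natural end conditions: M_0 = M_3 = 0.
Solving: M_0 = 0, M_1 = 5/3, M_2 = 0, M_3 = 0.

1.6667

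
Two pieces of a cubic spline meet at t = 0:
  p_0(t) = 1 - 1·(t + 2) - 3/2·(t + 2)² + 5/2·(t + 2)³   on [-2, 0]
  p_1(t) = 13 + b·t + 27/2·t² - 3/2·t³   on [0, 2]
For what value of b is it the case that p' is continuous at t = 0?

23

p_0'(t) = -1 - 3·(t + 2) + 15/2·(t + 2)², so p_0'(0) = 23. On the right, p_1'(0) = b, so b = 23.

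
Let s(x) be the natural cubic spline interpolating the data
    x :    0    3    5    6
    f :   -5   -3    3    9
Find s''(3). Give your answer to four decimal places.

Put M_i = s'' at the i-th knot. Here h = (3, 2, 1) and Δ = (2/3, 3, 6), so the interior equations h_(i-1)·M_(i-1) + 2(h_(i-1)+h_i)·M_i + h_i·M_(i+1) = 6(Δ_i − Δ_(i-1)) read
  3·M_0 + 10·M_1 + 2·M_2 = 6(Δ_1 - Δ_0) = 14
  2·M_1 + 6·M_2 + 1·M_3 = 6(Δ_2 - Δ_1) = 18
Natural end conditions: M_0 = M_3 = 0.
Solving the tridiagonal system: M_0 = 0, M_1 = 6/7, M_2 = 19/7, M_3 = 0.

0.8571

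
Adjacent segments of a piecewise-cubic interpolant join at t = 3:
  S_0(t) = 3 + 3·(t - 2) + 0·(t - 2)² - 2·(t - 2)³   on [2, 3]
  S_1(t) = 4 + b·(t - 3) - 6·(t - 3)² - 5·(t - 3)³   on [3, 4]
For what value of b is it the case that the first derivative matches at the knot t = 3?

-3

S_0'(t) = 3 + 0·(t - 2) - 6·(t - 2)², so S_0'(3) = -3. On the right, S_1'(3) = b, so b = -3.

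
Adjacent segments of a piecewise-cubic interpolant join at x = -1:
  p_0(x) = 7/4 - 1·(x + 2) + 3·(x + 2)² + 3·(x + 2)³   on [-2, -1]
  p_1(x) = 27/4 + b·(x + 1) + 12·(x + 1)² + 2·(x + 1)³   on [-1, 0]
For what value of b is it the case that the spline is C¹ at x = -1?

14

p_0'(x) = -1 + 6·(x + 2) + 9·(x + 2)², so p_0'(-1) = 14. On the right, p_1'(-1) = b, so b = 14.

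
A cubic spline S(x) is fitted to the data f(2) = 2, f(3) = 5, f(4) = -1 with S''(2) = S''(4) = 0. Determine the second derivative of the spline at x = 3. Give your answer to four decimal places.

With M_i denoting the second derivative at x_i, h_i = 1, 1, and Δ_i = (y_(i+1) − y_i)/h_i = 3, -6:
  1·M_0 + 4·M_1 + 1·M_2 = 6(Δ_1 - Δ_0) = -54
Natural end conditions: M_0 = M_2 = 0.
Solving the tridiagonal system: M_0 = 0, M_1 = -27/2, M_2 = 0.

-13.5000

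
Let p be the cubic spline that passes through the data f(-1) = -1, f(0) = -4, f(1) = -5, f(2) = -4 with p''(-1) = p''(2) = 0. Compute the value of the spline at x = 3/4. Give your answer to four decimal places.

-4.9750

Let m_i = p''(x_i). Step sizes h_i = 1, 1, 1; slopes of the chords Δ_i = (y_(i+1) - y_i)/h_i = -3, -1, 1.
  1·m_0 + 4·m_1 + 1·m_2 = 6(Δ_1 - Δ_0) = 12
  1·m_1 + 4·m_2 + 1·m_3 = 6(Δ_2 - Δ_1) = 12
Natural end conditions: m_0 = m_3 = 0.
Hence m_0 = 0, m_1 = 12/5, m_2 = 12/5, m_3 = 0.
On [0, 1], p(x) = -4 - 11/5·x + 6/5·x² + 0·x³.
With x = 3/4: p(3/4) = -199/40.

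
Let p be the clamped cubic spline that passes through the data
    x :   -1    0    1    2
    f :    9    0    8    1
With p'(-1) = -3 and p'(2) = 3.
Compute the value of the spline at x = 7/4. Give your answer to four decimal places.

Write M_i for p''(x_i). With h_i = 1, 1, 1 and divided differences Δ_i = -9, 8, -7, the continuity of p' gives the tridiagonal system
  1·M_0 + 4·M_1 + 1·M_2 = 6(Δ_1 - Δ_0) = 102
  1·M_1 + 4·M_2 + 1·M_3 = 6(Δ_2 - Δ_1) = -90
Clamped end conditions give two more equations: 2h_0·M_0 + h_0·M_1 = 6(Δ_0 - p'(-1)) = -36 and h_2·M_2 + 2h_2·M_3 = 6(p'(2) - Δ_2) = 60.
Hence M_0 = -42, M_1 = 48, M_2 = -48, M_3 = 54.
On [1, 2], p(x) = 8 + 0·(x - 1) - 24·(x - 1)² + 17·(x - 1)³.
With (x - 1) = 3/4: p(7/4) = 107/64.

1.6719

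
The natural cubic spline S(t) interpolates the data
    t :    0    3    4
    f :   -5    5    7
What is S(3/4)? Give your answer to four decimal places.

Put m_i = S'' at the i-th knot. Here h = (3, 1) and Δ = (10/3, 2), so the interior equations h_(i-1)·m_(i-1) + 2(h_(i-1)+h_i)·m_i + h_i·m_(i+1) = 6(Δ_i − Δ_(i-1)) read
  3·m_0 + 8·m_1 + 1·m_2 = 6(Δ_1 - Δ_0) = -8
Natural end conditions: m_0 = m_2 = 0.
Solving the tridiagonal system: m_0 = 0, m_1 = -1, m_2 = 0.
On [0, 3], S(t) = -5 + 23/6·t + 0·t² - 1/18·t³.
With t = 3/4: S(3/4) = -275/128.

-2.1484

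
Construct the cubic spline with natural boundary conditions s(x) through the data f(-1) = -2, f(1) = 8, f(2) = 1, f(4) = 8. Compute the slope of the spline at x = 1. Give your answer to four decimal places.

Put m_i = s'' at the i-th knot. Here h = (2, 1, 2) and Δ = (5, -7, 7/2), so the interior equations h_(i-1)·m_(i-1) + 2(h_(i-1)+h_i)·m_i + h_i·m_(i+1) = 6(Δ_i − Δ_(i-1)) read
  2·m_0 + 6·m_1 + 1·m_2 = 6(Δ_1 - Δ_0) = -72
  1·m_1 + 6·m_2 + 2·m_3 = 6(Δ_2 - Δ_1) = 63
Natural end conditions: m_0 = m_3 = 0.
Forward elimination and back-substitution give m_0 = 0, m_1 = -99/7, m_2 = 90/7, m_3 = 0.
On [1, 2], s'(x) = b_1 + 2c_1·(x - 1) + 3d_1·(x - 1)² with b_1 = Δ_1 - h_1(2m_1 + m_2)/6 = -31/7, c_1 = m_1/2 = -99/14, d_1 = (m_2 - m_1)/(6h_1) = 9/2. So s'(1) = -31/7.

-4.4286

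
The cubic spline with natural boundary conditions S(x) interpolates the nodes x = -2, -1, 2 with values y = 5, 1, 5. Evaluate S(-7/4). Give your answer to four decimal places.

3.8438

With m_i denoting the second derivative at x_i, h_i = 1, 3, and Δ_i = (y_(i+1) − y_i)/h_i = -4, 4/3:
  1·m_0 + 8·m_1 + 3·m_2 = 6(Δ_1 - Δ_0) = 32
Natural end conditions: m_0 = m_2 = 0.
Solving: m_0 = 0, m_1 = 4, m_2 = 0.
On [-2, -1], S(x) = 5 - 14/3·(x + 2) + 0·(x + 2)² + 2/3·(x + 2)³.
With (x + 2) = 1/4: S(-7/4) = 123/32.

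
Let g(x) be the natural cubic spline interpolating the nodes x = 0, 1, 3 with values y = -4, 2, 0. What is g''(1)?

Let M_i = g''(x_i). Step sizes h_i = 1, 2; slopes of the chords Δ_i = (y_(i+1) - y_i)/h_i = 6, -1.
  1·M_0 + 6·M_1 + 2·M_2 = 6(Δ_1 - Δ_0) = -42
Natural end conditions: M_0 = M_2 = 0.
Forward elimination and back-substitution give M_0 = 0, M_1 = -7, M_2 = 0.

-7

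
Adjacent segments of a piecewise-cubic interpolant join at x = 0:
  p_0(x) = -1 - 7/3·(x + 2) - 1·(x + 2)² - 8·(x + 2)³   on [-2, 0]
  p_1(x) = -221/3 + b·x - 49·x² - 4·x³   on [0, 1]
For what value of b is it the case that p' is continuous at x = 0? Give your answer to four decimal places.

p_0'(x) = -7/3 - 2·(x + 2) - 24·(x + 2)², so p_0'(0) = -307/3. On the right, p_1'(0) = b, so b = -307/3.

-102.3333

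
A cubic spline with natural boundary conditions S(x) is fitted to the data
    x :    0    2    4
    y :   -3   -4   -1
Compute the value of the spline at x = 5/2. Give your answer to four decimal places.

-3.5781

Write M_i for S''(x_i). With h_i = 2, 2 and divided differences Δ_i = -1/2, 3/2, the continuity of S' gives the tridiagonal system
  2·M_0 + 8·M_1 + 2·M_2 = 6(Δ_1 - Δ_0) = 12
Natural end conditions: M_0 = M_2 = 0.
Hence M_0 = 0, M_1 = 3/2, M_2 = 0.
On [2, 4], S(x) = -4 + 1/2·(x - 2) + 3/4·(x - 2)² - 1/8·(x - 2)³.
With (x - 2) = 1/2: S(5/2) = -229/64.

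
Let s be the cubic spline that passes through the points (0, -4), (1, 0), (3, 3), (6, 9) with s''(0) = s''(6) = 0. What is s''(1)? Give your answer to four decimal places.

With σ_i denoting the second derivative at x_i, h_i = 1, 2, 3, and Δ_i = (y_(i+1) − y_i)/h_i = 4, 3/2, 2:
  1·σ_0 + 6·σ_1 + 2·σ_2 = 6(Δ_1 - Δ_0) = -15
  2·σ_1 + 10·σ_2 + 3·σ_3 = 6(Δ_2 - Δ_1) = 3
Natural end conditions: σ_0 = σ_3 = 0.
Forward elimination and back-substitution give σ_0 = 0, σ_1 = -39/14, σ_2 = 6/7, σ_3 = 0.

-2.7857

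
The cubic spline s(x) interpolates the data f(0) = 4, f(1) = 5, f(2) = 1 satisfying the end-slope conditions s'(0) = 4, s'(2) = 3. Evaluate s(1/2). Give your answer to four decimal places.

Write σ_i for s''(x_i). With h_i = 1, 1 and divided differences Δ_i = 1, -4, the continuity of s' gives the tridiagonal system
  1·σ_0 + 4·σ_1 + 1·σ_2 = 6(Δ_1 - Δ_0) = -30
Clamped end conditions give two more equations: 2h_0·σ_0 + h_0·σ_1 = 6(Δ_0 - s'(0)) = -18 and h_1·σ_1 + 2h_1·σ_2 = 6(s'(2) - Δ_1) = 42.
Solving the tridiagonal system: σ_0 = -2, σ_1 = -14, σ_2 = 28.
On [0, 1], s(x) = 4 + 4·x - 1·x² - 2·x³.
With x = 1/2: s(1/2) = 11/2.

5.5000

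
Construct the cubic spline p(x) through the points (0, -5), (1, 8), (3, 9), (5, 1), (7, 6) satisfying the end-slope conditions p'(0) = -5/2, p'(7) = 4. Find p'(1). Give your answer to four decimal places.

Write M_i for p''(x_i). With h_i = 1, 2, 2, 2 and divided differences Δ_i = 13, 1/2, -4, 5/2, the continuity of p' gives the tridiagonal system
  1·M_0 + 6·M_1 + 2·M_2 = 6(Δ_1 - Δ_0) = -75
  2·M_1 + 8·M_2 + 2·M_3 = 6(Δ_2 - Δ_1) = -27
  2·M_2 + 8·M_3 + 2·M_4 = 6(Δ_3 - Δ_2) = 39
Clamped end conditions give two more equations: 2h_0·M_0 + h_0·M_1 = 6(Δ_0 - p'(0)) = 93 and h_3·M_3 + 2h_3·M_4 = 6(p'(7) - Δ_3) = 9.
Hence M_0 = 2483/43, M_1 = -967/43, M_2 = 47/43, M_3 = 397/86, M_4 = -5/86.
On [1, 3], p'(x) = b_1 + 2c_1·(x - 1) + 3d_1·(x - 1)² with b_1 = Δ_1 - h_1(2M_1 + M_2)/6 = 1301/86, c_1 = M_1/2 = -967/86, d_1 = (M_2 - M_1)/(6h_1) = 169/86. So p'(1) = 1301/86.

15.1279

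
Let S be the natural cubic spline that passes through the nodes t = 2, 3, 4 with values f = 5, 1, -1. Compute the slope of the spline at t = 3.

-3

Let m_i = S''(x_i). Step sizes h_i = 1, 1; slopes of the chords Δ_i = (y_(i+1) - y_i)/h_i = -4, -2.
  1·m_0 + 4·m_1 + 1·m_2 = 6(Δ_1 - Δ_0) = 12
Natural end conditions: m_0 = m_2 = 0.
Hence m_0 = 0, m_1 = 3, m_2 = 0.
On [3, 4], S'(t) = b_1 + 2c_1·(t - 3) + 3d_1·(t - 3)² with b_1 = Δ_1 - h_1(2m_1 + m_2)/6 = -3, c_1 = m_1/2 = 3/2, d_1 = (m_2 - m_1)/(6h_1) = -1/2. So S'(3) = -3.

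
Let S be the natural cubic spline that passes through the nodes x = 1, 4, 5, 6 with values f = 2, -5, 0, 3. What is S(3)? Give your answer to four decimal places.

-6.0358

Let σ_i = S''(x_i). Step sizes h_i = 3, 1, 1; slopes of the chords Δ_i = (y_(i+1) - y_i)/h_i = -7/3, 5, 3.
  3·σ_0 + 8·σ_1 + 1·σ_2 = 6(Δ_1 - Δ_0) = 44
  1·σ_1 + 4·σ_2 + 1·σ_3 = 6(Δ_2 - Δ_1) = -12
Natural end conditions: σ_0 = σ_3 = 0.
Hence σ_0 = 0, σ_1 = 188/31, σ_2 = -140/31, σ_3 = 0.
On [1, 4], S(x) = 2 - 499/93·(x - 1) + 0·(x - 1)² + 94/279·(x - 1)³.
With (x - 1) = 2: S(3) = -1684/279.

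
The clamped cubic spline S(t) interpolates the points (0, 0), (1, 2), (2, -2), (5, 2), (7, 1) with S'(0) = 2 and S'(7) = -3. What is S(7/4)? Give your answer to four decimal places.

-0.8799

Write M_i for S''(x_i). With h_i = 1, 1, 3, 2 and divided differences Δ_i = 2, -4, 4/3, -1/2, the continuity of S' gives the tridiagonal system
  1·M_0 + 4·M_1 + 1·M_2 = 6(Δ_1 - Δ_0) = -36
  1·M_1 + 8·M_2 + 3·M_3 = 6(Δ_2 - Δ_1) = 32
  3·M_2 + 10·M_3 + 2·M_4 = 6(Δ_3 - Δ_2) = -11
Clamped end conditions give two more equations: 2h_0·M_0 + h_0·M_1 = 6(Δ_0 - S'(0)) = 0 and h_3·M_3 + 2h_3·M_4 = 6(S'(7) - Δ_3) = -15.
Forward elimination and back-substitution give M_0 = 1711/282, M_1 = -1711/141, M_2 = 1825/282, M_3 = -359/141, M_4 = -1397/564.
On [1, 2], S(t) = 2 - 583/564·(t - 1) - 1711/282·(t - 1)² + 583/188·(t - 1)³.
With (t - 1) = 3/4: S(7/4) = -10587/12032.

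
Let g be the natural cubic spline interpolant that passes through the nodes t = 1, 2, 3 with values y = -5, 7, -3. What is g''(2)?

Let σ_i = g''(x_i). Step sizes h_i = 1, 1; slopes of the chords Δ_i = (y_(i+1) - y_i)/h_i = 12, -10.
  1·σ_0 + 4·σ_1 + 1·σ_2 = 6(Δ_1 - Δ_0) = -132
Natural end conditions: σ_0 = σ_2 = 0.
Solving the tridiagonal system: σ_0 = 0, σ_1 = -33, σ_2 = 0.

-33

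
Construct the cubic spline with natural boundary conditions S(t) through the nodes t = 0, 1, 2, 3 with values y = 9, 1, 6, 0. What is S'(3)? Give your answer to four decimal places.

Write M_i for S''(x_i). With h_i = 1, 1, 1 and divided differences Δ_i = -8, 5, -6, the continuity of S' gives the tridiagonal system
  1·M_0 + 4·M_1 + 1·M_2 = 6(Δ_1 - Δ_0) = 78
  1·M_1 + 4·M_2 + 1·M_3 = 6(Δ_2 - Δ_1) = -66
Natural end conditions: M_0 = M_3 = 0.
Forward elimination and back-substitution give M_0 = 0, M_1 = 126/5, M_2 = -114/5, M_3 = 0.
On [2, 3], S'(t) = b_2 + 2c_2·(t - 2) + 3d_2·(t - 2)² with b_2 = Δ_2 - h_2(2M_2 + M_3)/6 = 8/5, c_2 = M_2/2 = -57/5, d_2 = (M_3 - M_2)/(6h_2) = 19/5. So S'(3) = -49/5.

-9.8000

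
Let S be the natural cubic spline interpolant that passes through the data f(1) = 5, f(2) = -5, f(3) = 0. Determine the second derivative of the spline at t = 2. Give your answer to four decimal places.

With σ_i denoting the second derivative at x_i, h_i = 1, 1, and Δ_i = (y_(i+1) − y_i)/h_i = -10, 5:
  1·σ_0 + 4·σ_1 + 1·σ_2 = 6(Δ_1 - Δ_0) = 90
Natural end conditions: σ_0 = σ_2 = 0.
Hence σ_0 = 0, σ_1 = 45/2, σ_2 = 0.

22.5000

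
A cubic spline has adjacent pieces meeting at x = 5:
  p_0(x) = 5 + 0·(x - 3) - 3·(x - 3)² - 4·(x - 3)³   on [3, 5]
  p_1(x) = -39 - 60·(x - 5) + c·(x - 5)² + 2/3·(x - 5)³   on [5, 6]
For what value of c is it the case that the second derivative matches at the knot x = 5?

-27

p_0''(x) = -6 - 24·(x - 3), so p_0''(5) = -54. On the right, p_1''(5) = 2c, so c = -27.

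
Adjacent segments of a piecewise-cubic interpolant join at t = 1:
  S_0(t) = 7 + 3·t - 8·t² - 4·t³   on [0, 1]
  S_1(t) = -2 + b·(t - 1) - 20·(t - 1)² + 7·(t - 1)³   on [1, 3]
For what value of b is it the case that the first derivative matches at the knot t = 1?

-25

S_0'(t) = 3 - 16·t - 12·t², so S_0'(1) = -25. On the right, S_1'(1) = b, so b = -25.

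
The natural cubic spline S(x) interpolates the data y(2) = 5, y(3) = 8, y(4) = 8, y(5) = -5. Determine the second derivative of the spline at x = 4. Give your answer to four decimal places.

-19.6000

Put M_i = S'' at the i-th knot. Here h = (1, 1, 1) and Δ = (3, 0, -13), so the interior equations h_(i-1)·M_(i-1) + 2(h_(i-1)+h_i)·M_i + h_i·M_(i+1) = 6(Δ_i − Δ_(i-1)) read
  1·M_0 + 4·M_1 + 1·M_2 = 6(Δ_1 - Δ_0) = -18
  1·M_1 + 4·M_2 + 1·M_3 = 6(Δ_2 - Δ_1) = -78
Natural end conditions: M_0 = M_3 = 0.
Solving: M_0 = 0, M_1 = 2/5, M_2 = -98/5, M_3 = 0.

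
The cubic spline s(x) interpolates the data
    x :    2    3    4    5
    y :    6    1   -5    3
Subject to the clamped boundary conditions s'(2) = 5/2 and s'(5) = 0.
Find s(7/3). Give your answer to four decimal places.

With M_i denoting the second derivative at x_i, h_i = 1, 1, 1, and Δ_i = (y_(i+1) − y_i)/h_i = -5, -6, 8:
  1·M_0 + 4·M_1 + 1·M_2 = 6(Δ_1 - Δ_0) = -6
  1·M_1 + 4·M_2 + 1·M_3 = 6(Δ_2 - Δ_1) = 84
Clamped end conditions give two more equations: 2h_0·M_0 + h_0·M_1 = 6(Δ_0 - s'(2)) = -45 and h_2·M_2 + 2h_2·M_3 = 6(s'(5) - Δ_2) = -48.
Hence M_0 = -304/15, M_1 = -67/15, M_2 = 482/15, M_3 = -601/15.
On [2, 3], s(x) = 6 + 5/2·(x - 2) - 152/15·(x - 2)² + 79/30·(x - 2)³.
With (x - 2) = 1/3: s(7/3) = 2351/405.

5.8049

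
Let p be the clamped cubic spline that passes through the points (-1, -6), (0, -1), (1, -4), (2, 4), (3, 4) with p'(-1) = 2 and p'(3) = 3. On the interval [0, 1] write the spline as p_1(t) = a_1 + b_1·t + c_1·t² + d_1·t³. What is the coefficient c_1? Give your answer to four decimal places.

-12.2500

With M_i denoting the second derivative at x_i, h_i = 1, 1, 1, 1, and Δ_i = (y_(i+1) − y_i)/h_i = 5, -3, 8, 0:
  1·M_0 + 4·M_1 + 1·M_2 = 6(Δ_1 - Δ_0) = -48
  1·M_1 + 4·M_2 + 1·M_3 = 6(Δ_2 - Δ_1) = 66
  1·M_2 + 4·M_3 + 1·M_4 = 6(Δ_3 - Δ_2) = -48
Clamped end conditions give two more equations: 2h_0·M_0 + h_0·M_1 = 6(Δ_0 - p'(-1)) = 18 and h_3·M_3 + 2h_3·M_4 = 6(p'(3) - Δ_3) = 18.
Forward elimination and back-substitution give M_0 = 85/4, M_1 = -49/2, M_2 = 115/4, M_3 = -49/2, M_4 = 85/4.
On [0, 1], with p_1(t) = a_1 + b_1·t + c_1·t² + d_1·t³: c_1 = M_1/2 = -49/4, d_1 = (M_2 - M_1)/(6h_1) = 71/8, b_1 = Δ_1 - h_1(2M_1 + M_2)/6 = 3/8.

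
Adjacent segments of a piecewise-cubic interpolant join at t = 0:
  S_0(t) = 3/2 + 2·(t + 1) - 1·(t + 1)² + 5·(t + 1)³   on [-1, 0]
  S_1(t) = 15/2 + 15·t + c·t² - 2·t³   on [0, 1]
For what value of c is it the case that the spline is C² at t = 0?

S_0''(t) = -2 + 30·(t + 1), so S_0''(0) = 28. On the right, S_1''(0) = 2c, so c = 14.

14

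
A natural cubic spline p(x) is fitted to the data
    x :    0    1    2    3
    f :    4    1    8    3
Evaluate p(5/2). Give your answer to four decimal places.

Write M_i for p''(x_i). With h_i = 1, 1, 1 and divided differences Δ_i = -3, 7, -5, the continuity of p' gives the tridiagonal system
  1·M_0 + 4·M_1 + 1·M_2 = 6(Δ_1 - Δ_0) = 60
  1·M_1 + 4·M_2 + 1·M_3 = 6(Δ_2 - Δ_1) = -72
Natural end conditions: M_0 = M_3 = 0.
Solving the tridiagonal system: M_0 = 0, M_1 = 104/5, M_2 = -116/5, M_3 = 0.
On [2, 3], p(x) = 8 + 41/15·(x - 2) - 58/5·(x - 2)² + 58/15·(x - 2)³.
With (x - 2) = 1/2: p(5/2) = 139/20.

6.9500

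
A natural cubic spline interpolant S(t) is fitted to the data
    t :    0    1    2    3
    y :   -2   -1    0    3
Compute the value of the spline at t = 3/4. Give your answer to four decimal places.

-1.2063

Write M_i for S''(x_i). With h_i = 1, 1, 1 and divided differences Δ_i = 1, 1, 3, the continuity of S' gives the tridiagonal system
  1·M_0 + 4·M_1 + 1·M_2 = 6(Δ_1 - Δ_0) = 0
  1·M_1 + 4·M_2 + 1·M_3 = 6(Δ_2 - Δ_1) = 12
Natural end conditions: M_0 = M_3 = 0.
Forward elimination and back-substitution give M_0 = 0, M_1 = -4/5, M_2 = 16/5, M_3 = 0.
On [0, 1], S(t) = -2 + 17/15·t + 0·t² - 2/15·t³.
With t = 3/4: S(3/4) = -193/160.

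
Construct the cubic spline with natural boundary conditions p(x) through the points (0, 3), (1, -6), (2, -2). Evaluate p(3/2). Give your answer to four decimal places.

-5.2188

Put m_i = p'' at the i-th knot. Here h = (1, 1) and Δ = (-9, 4), so the interior equations h_(i-1)·m_(i-1) + 2(h_(i-1)+h_i)·m_i + h_i·m_(i+1) = 6(Δ_i − Δ_(i-1)) read
  1·m_0 + 4·m_1 + 1·m_2 = 6(Δ_1 - Δ_0) = 78
Natural end conditions: m_0 = m_2 = 0.
Solving: m_0 = 0, m_1 = 39/2, m_2 = 0.
On [1, 2], p(x) = -6 - 5/2·(x - 1) + 39/4·(x - 1)² - 13/4·(x - 1)³.
With (x - 1) = 1/2: p(3/2) = -167/32.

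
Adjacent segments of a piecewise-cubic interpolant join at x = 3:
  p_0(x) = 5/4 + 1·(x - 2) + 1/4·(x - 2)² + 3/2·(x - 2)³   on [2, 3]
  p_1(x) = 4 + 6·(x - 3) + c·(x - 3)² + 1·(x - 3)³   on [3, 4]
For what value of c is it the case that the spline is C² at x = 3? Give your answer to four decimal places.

4.7500

p_0''(x) = 1/2 + 9·(x - 2), so p_0''(3) = 19/2. On the right, p_1''(3) = 2c, so c = 19/4.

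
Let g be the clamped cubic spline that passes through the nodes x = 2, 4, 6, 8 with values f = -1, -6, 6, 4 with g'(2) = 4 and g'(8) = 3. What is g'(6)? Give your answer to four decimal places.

2.7667

Write σ_i for g''(x_i). With h_i = 2, 2, 2 and divided differences Δ_i = -5/2, 6, -1, the continuity of g' gives the tridiagonal system
  2·σ_0 + 8·σ_1 + 2·σ_2 = 6(Δ_1 - Δ_0) = 51
  2·σ_1 + 8·σ_2 + 2·σ_3 = 6(Δ_2 - Δ_1) = -42
Clamped end conditions give two more equations: 2h_0·σ_0 + h_0·σ_1 = 6(Δ_0 - g'(2)) = -39 and h_2·σ_2 + 2h_2·σ_3 = 6(g'(8) - Δ_2) = 24.
Solving: σ_0 = -493/30, σ_1 = 401/30, σ_2 = -173/15, σ_3 = 353/30.
On [6, 8], g'(x) = b_2 + 2c_2·(x - 6) + 3d_2·(x - 6)² with b_2 = Δ_2 - h_2(2σ_2 + σ_3)/6 = 83/30, c_2 = σ_2/2 = -173/30, d_2 = (σ_3 - σ_2)/(6h_2) = 233/120. So g'(6) = 83/30.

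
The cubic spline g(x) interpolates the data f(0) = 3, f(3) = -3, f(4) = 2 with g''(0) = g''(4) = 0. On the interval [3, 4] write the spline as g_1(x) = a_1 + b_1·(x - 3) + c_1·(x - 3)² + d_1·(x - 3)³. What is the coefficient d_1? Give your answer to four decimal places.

-0.8750

With m_i denoting the second derivative at x_i, h_i = 3, 1, and Δ_i = (y_(i+1) − y_i)/h_i = -2, 5:
  3·m_0 + 8·m_1 + 1·m_2 = 6(Δ_1 - Δ_0) = 42
Natural end conditions: m_0 = m_2 = 0.
Hence m_0 = 0, m_1 = 21/4, m_2 = 0.
On [3, 4], with g_1(x) = a_1 + b_1·(x - 3) + c_1·(x - 3)² + d_1·(x - 3)³: c_1 = m_1/2 = 21/8, d_1 = (m_2 - m_1)/(6h_1) = -7/8, b_1 = Δ_1 - h_1(2m_1 + m_2)/6 = 13/4.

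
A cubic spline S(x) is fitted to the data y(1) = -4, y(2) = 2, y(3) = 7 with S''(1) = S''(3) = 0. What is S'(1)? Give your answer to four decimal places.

6.2500

With M_i denoting the second derivative at x_i, h_i = 1, 1, and Δ_i = (y_(i+1) − y_i)/h_i = 6, 5:
  1·M_0 + 4·M_1 + 1·M_2 = 6(Δ_1 - Δ_0) = -6
Natural end conditions: M_0 = M_2 = 0.
Hence M_0 = 0, M_1 = -3/2, M_2 = 0.
On [1, 2], S'(x) = b_0 + 2c_0·(x - 1) + 3d_0·(x - 1)² with b_0 = Δ_0 - h_0(2M_0 + M_1)/6 = 25/4, c_0 = M_0/2 = 0, d_0 = (M_1 - M_0)/(6h_0) = -1/4. So S'(1) = 25/4.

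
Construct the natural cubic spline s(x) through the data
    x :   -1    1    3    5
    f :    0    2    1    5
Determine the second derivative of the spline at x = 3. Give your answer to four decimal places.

With m_i denoting the second derivative at x_i, h_i = 2, 2, 2, and Δ_i = (y_(i+1) − y_i)/h_i = 1, -1/2, 2:
  2·m_0 + 8·m_1 + 2·m_2 = 6(Δ_1 - Δ_0) = -9
  2·m_1 + 8·m_2 + 2·m_3 = 6(Δ_2 - Δ_1) = 15
Natural end conditions: m_0 = m_3 = 0.
Solving: m_0 = 0, m_1 = -17/10, m_2 = 23/10, m_3 = 0.

2.3000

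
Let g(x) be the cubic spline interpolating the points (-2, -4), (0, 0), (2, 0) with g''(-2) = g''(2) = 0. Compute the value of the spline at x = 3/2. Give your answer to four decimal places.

Let σ_i = g''(x_i). Step sizes h_i = 2, 2; slopes of the chords Δ_i = (y_(i+1) - y_i)/h_i = 2, 0.
  2·σ_0 + 8·σ_1 + 2·σ_2 = 6(Δ_1 - Δ_0) = -12
Natural end conditions: σ_0 = σ_2 = 0.
Solving the tridiagonal system: σ_0 = 0, σ_1 = -3/2, σ_2 = 0.
On [0, 2], g(x) = 0 + 1·x - 3/4·x² + 1/8·x³.
With x = 3/2: g(3/2) = 15/64.

0.2344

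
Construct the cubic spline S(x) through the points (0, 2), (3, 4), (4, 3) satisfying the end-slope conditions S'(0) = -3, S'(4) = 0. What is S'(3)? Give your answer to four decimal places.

Let M_i = S''(x_i). Step sizes h_i = 3, 1; slopes of the chords Δ_i = (y_(i+1) - y_i)/h_i = 2/3, -1.
  3·M_0 + 8·M_1 + 1·M_2 = 6(Δ_1 - Δ_0) = -10
Clamped end conditions give two more equations: 2h_0·M_0 + h_0·M_1 = 6(Δ_0 - S'(0)) = 22 and h_1·M_1 + 2h_1·M_2 = 6(S'(4) - Δ_1) = 6.
Solving the tridiagonal system: M_0 = 17/3, M_1 = -4, M_2 = 5.
On [3, 4], S'(x) = b_1 + 2c_1·(x - 3) + 3d_1·(x - 3)² with b_1 = Δ_1 - h_1(2M_1 + M_2)/6 = -1/2, c_1 = M_1/2 = -2, d_1 = (M_2 - M_1)/(6h_1) = 3/2. So S'(3) = -1/2.

-0.5000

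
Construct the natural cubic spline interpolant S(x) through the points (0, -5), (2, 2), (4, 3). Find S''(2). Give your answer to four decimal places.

-2.2500

Let M_i = S''(x_i). Step sizes h_i = 2, 2; slopes of the chords Δ_i = (y_(i+1) - y_i)/h_i = 7/2, 1/2.
  2·M_0 + 8·M_1 + 2·M_2 = 6(Δ_1 - Δ_0) = -18
Natural end conditions: M_0 = M_2 = 0.
Forward elimination and back-substitution give M_0 = 0, M_1 = -9/4, M_2 = 0.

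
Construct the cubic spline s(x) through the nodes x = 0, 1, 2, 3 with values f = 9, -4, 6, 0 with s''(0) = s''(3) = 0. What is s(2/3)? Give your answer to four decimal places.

-2.3333

Let M_i = s''(x_i). Step sizes h_i = 1, 1, 1; slopes of the chords Δ_i = (y_(i+1) - y_i)/h_i = -13, 10, -6.
  1·M_0 + 4·M_1 + 1·M_2 = 6(Δ_1 - Δ_0) = 138
  1·M_1 + 4·M_2 + 1·M_3 = 6(Δ_2 - Δ_1) = -96
Natural end conditions: M_0 = M_3 = 0.
Solving the tridiagonal system: M_0 = 0, M_1 = 216/5, M_2 = -174/5, M_3 = 0.
On [0, 1], s(x) = 9 - 101/5·x + 0·x² + 36/5·x³.
With x = 2/3: s(2/3) = -7/3.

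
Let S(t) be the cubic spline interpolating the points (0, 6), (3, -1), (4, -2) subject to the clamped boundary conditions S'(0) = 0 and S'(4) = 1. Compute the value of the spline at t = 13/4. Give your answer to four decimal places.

-1.5371

Let m_i = S''(x_i). Step sizes h_i = 3, 1; slopes of the chords Δ_i = (y_(i+1) - y_i)/h_i = -7/3, -1.
  3·m_0 + 8·m_1 + 1·m_2 = 6(Δ_1 - Δ_0) = 8
Clamped end conditions give two more equations: 2h_0·m_0 + h_0·m_1 = 6(Δ_0 - S'(0)) = -14 and h_1·m_1 + 2h_1·m_2 = 6(S'(4) - Δ_1) = 12.
Hence m_0 = -37/12, m_1 = 3/2, m_2 = 21/4.
On [3, 4], S(t) = -1 - 19/8·(t - 3) + 3/4·(t - 3)² + 5/8·(t - 3)³.
With (t - 3) = 1/4: S(13/4) = -787/512.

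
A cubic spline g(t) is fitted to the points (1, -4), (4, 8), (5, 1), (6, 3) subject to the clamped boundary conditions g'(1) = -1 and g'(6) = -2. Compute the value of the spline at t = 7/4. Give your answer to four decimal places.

-1.7662

With M_i denoting the second derivative at x_i, h_i = 3, 1, 1, and Δ_i = (y_(i+1) − y_i)/h_i = 4, -7, 2:
  3·M_0 + 8·M_1 + 1·M_2 = 6(Δ_1 - Δ_0) = -66
  1·M_1 + 4·M_2 + 1·M_3 = 6(Δ_2 - Δ_1) = 54
Clamped end conditions give two more equations: 2h_0·M_0 + h_0·M_1 = 6(Δ_0 - g'(1)) = 30 and h_2·M_2 + 2h_2·M_3 = 6(g'(6) - Δ_2) = -24.
Solving the tridiagonal system: M_0 = 378/29, M_1 = -466/29, M_2 = 680/29, M_3 = -688/29.
On [1, 4], g(t) = -4 - 1·(t - 1) + 189/29·(t - 1)² - 422/261·(t - 1)³.
With (t - 1) = 3/4: g(7/4) = -1639/928.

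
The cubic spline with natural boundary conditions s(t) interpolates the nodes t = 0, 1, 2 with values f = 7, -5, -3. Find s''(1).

Put M_i = s'' at the i-th knot. Here h = (1, 1) and Δ = (-12, 2), so the interior equations h_(i-1)·M_(i-1) + 2(h_(i-1)+h_i)·M_i + h_i·M_(i+1) = 6(Δ_i − Δ_(i-1)) read
  1·M_0 + 4·M_1 + 1·M_2 = 6(Δ_1 - Δ_0) = 84
Natural end conditions: M_0 = M_2 = 0.
Solving: M_0 = 0, M_1 = 21, M_2 = 0.

21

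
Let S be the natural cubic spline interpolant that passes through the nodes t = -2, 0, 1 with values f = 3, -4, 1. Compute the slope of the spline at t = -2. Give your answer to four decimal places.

-6.3333

With m_i denoting the second derivative at x_i, h_i = 2, 1, and Δ_i = (y_(i+1) − y_i)/h_i = -7/2, 5:
  2·m_0 + 6·m_1 + 1·m_2 = 6(Δ_1 - Δ_0) = 51
Natural end conditions: m_0 = m_2 = 0.
Forward elimination and back-substitution give m_0 = 0, m_1 = 17/2, m_2 = 0.
On [-2, 0], S'(t) = b_0 + 2c_0·(t + 2) + 3d_0·(t + 2)² with b_0 = Δ_0 - h_0(2m_0 + m_1)/6 = -19/3, c_0 = m_0/2 = 0, d_0 = (m_1 - m_0)/(6h_0) = 17/24. So S'(-2) = -19/3.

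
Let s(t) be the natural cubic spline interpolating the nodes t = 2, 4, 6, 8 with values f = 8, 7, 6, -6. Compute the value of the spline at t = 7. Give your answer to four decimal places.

1.1000

Put m_i = s'' at the i-th knot. Here h = (2, 2, 2) and Δ = (-1/2, -1/2, -6), so the interior equations h_(i-1)·m_(i-1) + 2(h_(i-1)+h_i)·m_i + h_i·m_(i+1) = 6(Δ_i − Δ_(i-1)) read
  2·m_0 + 8·m_1 + 2·m_2 = 6(Δ_1 - Δ_0) = 0
  2·m_1 + 8·m_2 + 2·m_3 = 6(Δ_2 - Δ_1) = -33
Natural end conditions: m_0 = m_3 = 0.
Hence m_0 = 0, m_1 = 11/10, m_2 = -22/5, m_3 = 0.
On [6, 8], s(t) = 6 - 46/15·(t - 6) - 11/5·(t - 6)² + 11/30·(t - 6)³.
With (t - 6) = 1: s(7) = 11/10.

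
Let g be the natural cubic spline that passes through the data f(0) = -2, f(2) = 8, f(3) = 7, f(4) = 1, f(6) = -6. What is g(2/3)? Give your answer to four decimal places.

2.2806

Write M_i for g''(x_i). With h_i = 2, 1, 1, 2 and divided differences Δ_i = 5, -1, -6, -7/2, the continuity of g' gives the tridiagonal system
  2·M_0 + 6·M_1 + 1·M_2 = 6(Δ_1 - Δ_0) = -36
  1·M_1 + 4·M_2 + 1·M_3 = 6(Δ_2 - Δ_1) = -30
  1·M_2 + 6·M_3 + 2·M_4 = 6(Δ_3 - Δ_2) = 15
Natural end conditions: M_0 = M_4 = 0.
Solving the tridiagonal system: M_0 = 0, M_1 = -211/44, M_2 = -159/22, M_3 = 163/44, M_4 = 0.
On [0, 2], g(t) = -2 + 871/132·t + 0·t² - 211/528·t³.
With t = 2/3: g(2/3) = 2032/891.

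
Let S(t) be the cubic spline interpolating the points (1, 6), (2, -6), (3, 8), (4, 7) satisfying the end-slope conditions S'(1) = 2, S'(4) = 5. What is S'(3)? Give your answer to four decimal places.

Let m_i = S''(x_i). Step sizes h_i = 1, 1, 1; slopes of the chords Δ_i = (y_(i+1) - y_i)/h_i = -12, 14, -1.
  1·m_0 + 4·m_1 + 1·m_2 = 6(Δ_1 - Δ_0) = 156
  1·m_1 + 4·m_2 + 1·m_3 = 6(Δ_2 - Δ_1) = -90
Clamped end conditions give two more equations: 2h_0·m_0 + h_0·m_1 = 6(Δ_0 - S'(1)) = -84 and h_2·m_2 + 2h_2·m_3 = 6(S'(4) - Δ_2) = 36.
Solving: m_0 = -388/5, m_1 = 356/5, m_2 = -256/5, m_3 = 218/5.
On [3, 4], S'(t) = b_2 + 2c_2·(t - 3) + 3d_2·(t - 3)² with b_2 = Δ_2 - h_2(2m_2 + m_3)/6 = 44/5, c_2 = m_2/2 = -128/5, d_2 = (m_3 - m_2)/(6h_2) = 79/5. So S'(3) = 44/5.

8.8000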